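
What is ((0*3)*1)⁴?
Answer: 0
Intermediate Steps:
((0*3)*1)⁴ = (0*1)⁴ = 0⁴ = 0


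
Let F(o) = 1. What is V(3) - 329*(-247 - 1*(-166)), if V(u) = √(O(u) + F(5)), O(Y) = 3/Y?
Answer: 26649 + √2 ≈ 26650.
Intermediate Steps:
V(u) = √(1 + 3/u) (V(u) = √(3/u + 1) = √(1 + 3/u))
V(3) - 329*(-247 - 1*(-166)) = √((3 + 3)/3) - 329*(-247 - 1*(-166)) = √((⅓)*6) - 329*(-247 + 166) = √2 - 329*(-81) = √2 + 26649 = 26649 + √2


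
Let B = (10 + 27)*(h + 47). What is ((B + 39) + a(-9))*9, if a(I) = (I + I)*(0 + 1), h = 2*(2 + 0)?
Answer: 17172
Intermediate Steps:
h = 4 (h = 2*2 = 4)
B = 1887 (B = (10 + 27)*(4 + 47) = 37*51 = 1887)
a(I) = 2*I (a(I) = (2*I)*1 = 2*I)
((B + 39) + a(-9))*9 = ((1887 + 39) + 2*(-9))*9 = (1926 - 18)*9 = 1908*9 = 17172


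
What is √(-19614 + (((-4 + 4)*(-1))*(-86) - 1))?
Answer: I*√19615 ≈ 140.05*I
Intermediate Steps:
√(-19614 + (((-4 + 4)*(-1))*(-86) - 1)) = √(-19614 + ((0*(-1))*(-86) - 1)) = √(-19614 + (0*(-86) - 1)) = √(-19614 + (0 - 1)) = √(-19614 - 1) = √(-19615) = I*√19615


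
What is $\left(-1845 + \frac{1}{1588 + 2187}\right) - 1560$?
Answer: $- \frac{12853874}{3775} \approx -3405.0$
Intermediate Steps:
$\left(-1845 + \frac{1}{1588 + 2187}\right) - 1560 = \left(-1845 + \frac{1}{3775}\right) - 1560 = - \frac{6964874}{3775} - 1560 = - \frac{12853874}{3775}$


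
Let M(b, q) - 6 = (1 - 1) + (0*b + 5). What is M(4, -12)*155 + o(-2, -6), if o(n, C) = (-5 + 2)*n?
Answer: 1711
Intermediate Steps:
M(b, q) = 11 (M(b, q) = 6 + ((1 - 1) + (0*b + 5)) = 6 + (0 + (0 + 5)) = 6 + (0 + 5) = 6 + 5 = 11)
o(n, C) = -3*n
M(4, -12)*155 + o(-2, -6) = 11*155 - 3*(-2) = 1705 + 6 = 1711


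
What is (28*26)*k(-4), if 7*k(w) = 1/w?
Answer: -26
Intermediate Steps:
k(w) = 1/(7*w)
(28*26)*k(-4) = (28*26)*((⅐)/(-4)) = 728*((⅐)*(-¼)) = 728*(-1/28) = -26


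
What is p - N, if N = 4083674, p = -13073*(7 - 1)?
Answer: -4162112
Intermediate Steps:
p = -78438 (p = -13073*6 = -78438)
p - N = -78438 - 1*4083674 = -78438 - 4083674 = -4162112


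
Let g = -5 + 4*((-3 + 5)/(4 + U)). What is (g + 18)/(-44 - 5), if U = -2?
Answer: -17/49 ≈ -0.34694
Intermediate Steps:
g = -1 (g = -5 + 4*((-3 + 5)/(4 - 2)) = -5 + 4*(2/2) = -5 + 4*(2*(½)) = -5 + 4*1 = -5 + 4 = -1)
(g + 18)/(-44 - 5) = (-1 + 18)/(-44 - 5) = 17/(-49) = -1/49*17 = -17/49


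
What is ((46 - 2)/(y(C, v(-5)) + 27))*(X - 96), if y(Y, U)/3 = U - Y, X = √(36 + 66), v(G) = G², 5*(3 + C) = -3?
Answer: -1760/47 + 55*√102/141 ≈ -33.507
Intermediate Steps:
C = -18/5 (C = -3 + (⅕)*(-3) = -3 - ⅗ = -18/5 ≈ -3.6000)
X = √102 ≈ 10.100
y(Y, U) = -3*Y + 3*U (y(Y, U) = 3*(U - Y) = -3*Y + 3*U)
((46 - 2)/(y(C, v(-5)) + 27))*(X - 96) = ((46 - 2)/((-3*(-18/5) + 3*(-5)²) + 27))*(√102 - 96) = (44/((54/5 + 3*25) + 27))*(-96 + √102) = (44/((54/5 + 75) + 27))*(-96 + √102) = (44/(429/5 + 27))*(-96 + √102) = (44/(564/5))*(-96 + √102) = (44*(5/564))*(-96 + √102) = 55*(-96 + √102)/141 = -1760/47 + 55*√102/141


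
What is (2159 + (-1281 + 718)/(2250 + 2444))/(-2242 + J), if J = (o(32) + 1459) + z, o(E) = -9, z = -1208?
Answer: -10133783/9388000 ≈ -1.0794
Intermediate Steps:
J = 242 (J = (-9 + 1459) - 1208 = 1450 - 1208 = 242)
(2159 + (-1281 + 718)/(2250 + 2444))/(-2242 + J) = (2159 + (-1281 + 718)/(2250 + 2444))/(-2242 + 242) = (2159 - 563/4694)/(-2000) = (2159 - 563*1/4694)*(-1/2000) = (2159 - 563/4694)*(-1/2000) = (10133783/4694)*(-1/2000) = -10133783/9388000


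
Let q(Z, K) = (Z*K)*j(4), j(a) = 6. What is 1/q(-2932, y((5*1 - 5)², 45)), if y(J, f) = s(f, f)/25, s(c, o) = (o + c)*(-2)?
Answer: 5/633312 ≈ 7.8950e-6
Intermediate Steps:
s(c, o) = -2*c - 2*o (s(c, o) = (c + o)*(-2) = -2*c - 2*o)
y(J, f) = -4*f/25 (y(J, f) = (-2*f - 2*f)/25 = -4*f*(1/25) = -4*f/25)
q(Z, K) = 6*K*Z (q(Z, K) = (Z*K)*6 = (K*Z)*6 = 6*K*Z)
1/q(-2932, y((5*1 - 5)², 45)) = 1/(6*(-4/25*45)*(-2932)) = 1/(6*(-36/5)*(-2932)) = 1/(633312/5) = 5/633312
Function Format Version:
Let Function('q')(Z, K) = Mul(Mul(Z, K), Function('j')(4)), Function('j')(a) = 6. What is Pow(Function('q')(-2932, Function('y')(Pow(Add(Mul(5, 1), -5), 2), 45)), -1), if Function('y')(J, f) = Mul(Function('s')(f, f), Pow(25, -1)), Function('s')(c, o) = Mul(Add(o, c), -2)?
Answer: Rational(5, 633312) ≈ 7.8950e-6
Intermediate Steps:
Function('s')(c, o) = Add(Mul(-2, c), Mul(-2, o)) (Function('s')(c, o) = Mul(Add(c, o), -2) = Add(Mul(-2, c), Mul(-2, o)))
Function('y')(J, f) = Mul(Rational(-4, 25), f) (Function('y')(J, f) = Mul(Add(Mul(-2, f), Mul(-2, f)), Pow(25, -1)) = Mul(Mul(-4, f), Rational(1, 25)) = Mul(Rational(-4, 25), f))
Function('q')(Z, K) = Mul(6, K, Z) (Function('q')(Z, K) = Mul(Mul(Z, K), 6) = Mul(Mul(K, Z), 6) = Mul(6, K, Z))
Pow(Function('q')(-2932, Function('y')(Pow(Add(Mul(5, 1), -5), 2), 45)), -1) = Pow(Mul(6, Mul(Rational(-4, 25), 45), -2932), -1) = Pow(Mul(6, Rational(-36, 5), -2932), -1) = Pow(Rational(633312, 5), -1) = Rational(5, 633312)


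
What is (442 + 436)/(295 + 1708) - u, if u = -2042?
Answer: 4091004/2003 ≈ 2042.4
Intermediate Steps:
(442 + 436)/(295 + 1708) - u = (442 + 436)/(295 + 1708) - 1*(-2042) = 878/2003 + 2042 = 4091004/2003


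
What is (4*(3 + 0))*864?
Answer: 10368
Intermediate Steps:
(4*(3 + 0))*864 = (4*3)*864 = 12*864 = 10368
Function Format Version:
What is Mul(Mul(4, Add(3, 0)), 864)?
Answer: 10368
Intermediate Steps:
Mul(Mul(4, Add(3, 0)), 864) = Mul(Mul(4, 3), 864) = Mul(12, 864) = 10368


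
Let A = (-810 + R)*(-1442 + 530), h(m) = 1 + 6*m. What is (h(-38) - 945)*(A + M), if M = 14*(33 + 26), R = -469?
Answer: -1368045128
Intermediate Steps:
A = 1166448 (A = (-810 - 469)*(-1442 + 530) = -1279*(-912) = 1166448)
M = 826 (M = 14*59 = 826)
(h(-38) - 945)*(A + M) = ((1 + 6*(-38)) - 945)*(1166448 + 826) = ((1 - 228) - 945)*1167274 = (-227 - 945)*1167274 = -1172*1167274 = -1368045128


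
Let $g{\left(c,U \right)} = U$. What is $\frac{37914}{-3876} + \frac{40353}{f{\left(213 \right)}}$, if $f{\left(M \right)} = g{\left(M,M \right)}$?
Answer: $\frac{8240697}{45866} \approx 179.67$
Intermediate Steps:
$f{\left(M \right)} = M$
$\frac{37914}{-3876} + \frac{40353}{f{\left(213 \right)}} = \frac{37914}{-3876} + \frac{40353}{213} = 37914 \left(- \frac{1}{3876}\right) + 40353 \cdot \frac{1}{213} = - \frac{6319}{646} + \frac{13451}{71} = \frac{8240697}{45866}$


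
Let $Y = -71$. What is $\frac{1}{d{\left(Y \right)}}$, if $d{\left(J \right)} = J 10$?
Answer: $- \frac{1}{710} \approx -0.0014085$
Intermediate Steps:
$d{\left(J \right)} = 10 J$
$\frac{1}{d{\left(Y \right)}} = \frac{1}{10 \left(-71\right)} = \frac{1}{-710} = - \frac{1}{710}$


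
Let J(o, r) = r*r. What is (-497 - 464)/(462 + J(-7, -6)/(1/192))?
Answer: -961/7374 ≈ -0.13032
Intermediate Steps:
J(o, r) = r**2
(-497 - 464)/(462 + J(-7, -6)/(1/192)) = (-497 - 464)/(462 + (-6)**2/(1/192)) = -961/(462 + 36/(1/192)) = -961/(462 + 36*192) = -961/(462 + 6912) = -961/7374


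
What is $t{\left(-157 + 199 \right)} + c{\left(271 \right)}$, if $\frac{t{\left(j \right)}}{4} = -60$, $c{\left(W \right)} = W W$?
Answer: $73201$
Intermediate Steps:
$c{\left(W \right)} = W^{2}$
$t{\left(j \right)} = -240$ ($t{\left(j \right)} = 4 \left(-60\right) = -240$)
$t{\left(-157 + 199 \right)} + c{\left(271 \right)} = -240 + 271^{2} = -240 + 73441 = 73201$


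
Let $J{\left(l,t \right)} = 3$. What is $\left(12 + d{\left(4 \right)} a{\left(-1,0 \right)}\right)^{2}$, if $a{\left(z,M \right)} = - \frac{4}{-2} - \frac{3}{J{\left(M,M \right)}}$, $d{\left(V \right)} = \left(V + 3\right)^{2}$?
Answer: $3721$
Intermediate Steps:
$d{\left(V \right)} = \left(3 + V\right)^{2}$
$a{\left(z,M \right)} = 1$ ($a{\left(z,M \right)} = - \frac{4}{-2} - \frac{3}{3} = \left(-4\right) \left(- \frac{1}{2}\right) - 1 = 2 - 1 = 1$)
$\left(12 + d{\left(4 \right)} a{\left(-1,0 \right)}\right)^{2} = \left(12 + \left(3 + 4\right)^{2} \cdot 1\right)^{2} = \left(12 + 7^{2} \cdot 1\right)^{2} = \left(12 + 49 \cdot 1\right)^{2} = \left(12 + 49\right)^{2} = 61^{2} = 3721$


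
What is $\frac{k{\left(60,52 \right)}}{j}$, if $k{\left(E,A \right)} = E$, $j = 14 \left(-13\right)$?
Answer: $- \frac{30}{91} \approx -0.32967$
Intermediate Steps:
$j = -182$
$\frac{k{\left(60,52 \right)}}{j} = \frac{60}{-182} = 60 \left(- \frac{1}{182}\right) = - \frac{30}{91}$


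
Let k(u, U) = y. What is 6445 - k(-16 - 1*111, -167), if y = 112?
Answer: 6333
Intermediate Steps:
k(u, U) = 112
6445 - k(-16 - 1*111, -167) = 6445 - 1*112 = 6445 - 112 = 6333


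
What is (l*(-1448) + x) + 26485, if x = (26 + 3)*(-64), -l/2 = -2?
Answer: 18837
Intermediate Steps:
l = 4 (l = -2*(-2) = 4)
x = -1856 (x = 29*(-64) = -1856)
(l*(-1448) + x) + 26485 = (4*(-1448) - 1856) + 26485 = (-5792 - 1856) + 26485 = -7648 + 26485 = 18837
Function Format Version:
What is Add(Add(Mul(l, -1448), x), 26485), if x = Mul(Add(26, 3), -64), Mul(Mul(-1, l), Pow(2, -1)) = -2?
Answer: 18837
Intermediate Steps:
l = 4 (l = Mul(-2, -2) = 4)
x = -1856 (x = Mul(29, -64) = -1856)
Add(Add(Mul(l, -1448), x), 26485) = Add(Add(Mul(4, -1448), -1856), 26485) = Add(Add(-5792, -1856), 26485) = Add(-7648, 26485) = 18837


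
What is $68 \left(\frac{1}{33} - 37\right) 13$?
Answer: $- \frac{1078480}{33} \approx -32681.0$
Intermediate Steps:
$68 \left(\frac{1}{33} - 37\right) 13 = 68 \left(- \frac{1220}{33}\right) 13 = \left(- \frac{82960}{33}\right) 13 = - \frac{1078480}{33}$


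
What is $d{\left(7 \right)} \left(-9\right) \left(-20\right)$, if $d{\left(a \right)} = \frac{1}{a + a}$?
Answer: $\frac{90}{7} \approx 12.857$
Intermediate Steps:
$d{\left(a \right)} = \frac{1}{2 a}$
$d{\left(7 \right)} \left(-9\right) \left(-20\right) = \frac{1}{2 \cdot 7} \left(-9\right) \left(-20\right) = \frac{1}{2} \cdot \frac{1}{7} \left(-9\right) \left(-20\right) = \frac{1}{14} \left(-9\right) \left(-20\right) = \left(- \frac{9}{14}\right) \left(-20\right) = \frac{90}{7}$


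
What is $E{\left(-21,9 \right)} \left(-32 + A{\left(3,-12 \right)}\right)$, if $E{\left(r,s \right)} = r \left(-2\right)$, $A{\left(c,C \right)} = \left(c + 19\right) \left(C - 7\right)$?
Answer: $-18900$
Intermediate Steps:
$A{\left(c,C \right)} = \left(-7 + C\right) \left(19 + c\right)$ ($A{\left(c,C \right)} = \left(19 + c\right) \left(-7 + C\right) = \left(-7 + C\right) \left(19 + c\right)$)
$E{\left(r,s \right)} = - 2 r$
$E{\left(-21,9 \right)} \left(-32 + A{\left(3,-12 \right)}\right) = \left(-2\right) \left(-21\right) \left(-32 - 418\right) = 42 \left(-32 - 418\right) = 42 \left(-450\right) = -18900$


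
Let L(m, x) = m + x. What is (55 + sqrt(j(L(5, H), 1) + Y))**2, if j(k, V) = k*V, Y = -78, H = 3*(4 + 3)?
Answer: 2973 + 220*I*sqrt(13) ≈ 2973.0 + 793.22*I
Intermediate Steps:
H = 21 (H = 3*7 = 21)
j(k, V) = V*k
(55 + sqrt(j(L(5, H), 1) + Y))**2 = (55 + sqrt(1*(5 + 21) - 78))**2 = (55 + sqrt(1*26 - 78))**2 = (55 + sqrt(26 - 78))**2 = (55 + sqrt(-52))**2 = (55 + 2*I*sqrt(13))**2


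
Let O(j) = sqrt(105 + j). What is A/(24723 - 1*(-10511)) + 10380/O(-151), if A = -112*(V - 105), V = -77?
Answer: 10192/17617 - 5190*I*sqrt(46)/23 ≈ 0.57853 - 1530.4*I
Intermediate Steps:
A = 20384 (A = -112*(-77 - 105) = -112*(-182) = 20384)
A/(24723 - 1*(-10511)) + 10380/O(-151) = 20384/(24723 - 1*(-10511)) + 10380/(sqrt(105 - 151)) = 20384/(24723 + 10511) + 10380/(sqrt(-46)) = 20384/35234 + 10380/((I*sqrt(46))) = 20384*(1/35234) + 10380*(-I*sqrt(46)/46) = 10192/17617 - 5190*I*sqrt(46)/23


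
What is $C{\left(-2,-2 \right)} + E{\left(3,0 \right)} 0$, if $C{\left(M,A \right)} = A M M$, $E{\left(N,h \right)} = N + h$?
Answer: $-8$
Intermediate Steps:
$C{\left(M,A \right)} = A M^{2}$
$C{\left(-2,-2 \right)} + E{\left(3,0 \right)} 0 = - 2 \left(-2\right)^{2} + \left(3 + 0\right) 0 = \left(-2\right) 4 + 3 \cdot 0 = -8 + 0 = -8$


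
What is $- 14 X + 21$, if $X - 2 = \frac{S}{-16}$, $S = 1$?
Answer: $- \frac{49}{8} \approx -6.125$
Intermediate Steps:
$X = \frac{31}{16}$ ($X = 2 + 1 \frac{1}{-16} = 2 + 1 \left(- \frac{1}{16}\right) = 2 - \frac{1}{16} = \frac{31}{16} \approx 1.9375$)
$- 14 X + 21 = \left(-14\right) \frac{31}{16} + 21 = - \frac{217}{8} + 21 = - \frac{49}{8}$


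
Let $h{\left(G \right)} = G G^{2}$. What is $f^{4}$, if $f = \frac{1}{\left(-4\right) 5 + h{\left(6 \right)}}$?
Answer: $\frac{1}{1475789056} \approx 6.776 \cdot 10^{-10}$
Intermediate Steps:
$h{\left(G \right)} = G^{3}$
$f = \frac{1}{196}$ ($f = \frac{1}{\left(-4\right) 5 + 6^{3}} = \frac{1}{-20 + 216} = \frac{1}{196} \approx 0.005102$)
$f^{4} = \left(\frac{1}{196}\right)^{4} = \frac{1}{1475789056}$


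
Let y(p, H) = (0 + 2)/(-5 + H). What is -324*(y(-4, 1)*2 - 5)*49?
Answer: 95256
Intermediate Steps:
y(p, H) = 2/(-5 + H)
-324*(y(-4, 1)*2 - 5)*49 = -324*((2/(-5 + 1))*2 - 5)*49 = -324*((2/(-4))*2 - 5)*49 = -324*((2*(-1/4))*2 - 5)*49 = -324*(-1/2*2 - 5)*49 = -324*(-1 - 5)*49 = -324*(-6)*49 = -162*(-12)*49 = 1944*49 = 95256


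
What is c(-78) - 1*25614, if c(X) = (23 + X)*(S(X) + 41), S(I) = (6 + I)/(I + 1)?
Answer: -195443/7 ≈ -27920.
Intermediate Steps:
S(I) = (6 + I)/(1 + I)
c(X) = (23 + X)*(41 + (6 + X)/(1 + X)) (c(X) = (23 + X)*((6 + X)/(1 + X) + 41) = (23 + X)*(41 + (6 + X)/(1 + X)))
c(-78) - 1*25614 = (1081 + 42*(-78)² + 1013*(-78))/(1 - 78) - 1*25614 = (1081 + 42*6084 - 79014)/(-77) - 25614 = -(1081 + 255528 - 79014)/77 - 25614 = -1/77*177595 - 25614 = -16145/7 - 25614 = -195443/7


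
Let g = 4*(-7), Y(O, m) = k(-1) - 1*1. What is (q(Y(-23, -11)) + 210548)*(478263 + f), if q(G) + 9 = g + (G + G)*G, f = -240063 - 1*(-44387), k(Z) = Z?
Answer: 59489932653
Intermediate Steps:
Y(O, m) = -2 (Y(O, m) = -1 - 1*1 = -1 - 1 = -2)
f = -195676 (f = -240063 + 44387 = -195676)
g = -28
q(G) = -37 + 2*G**2 (q(G) = -9 + (-28 + (G + G)*G) = -9 + (-28 + (2*G)*G) = -9 + (-28 + 2*G**2) = -37 + 2*G**2)
(q(Y(-23, -11)) + 210548)*(478263 + f) = ((-37 + 2*(-2)**2) + 210548)*(478263 - 195676) = ((-37 + 2*4) + 210548)*282587 = ((-37 + 8) + 210548)*282587 = (-29 + 210548)*282587 = 210519*282587 = 59489932653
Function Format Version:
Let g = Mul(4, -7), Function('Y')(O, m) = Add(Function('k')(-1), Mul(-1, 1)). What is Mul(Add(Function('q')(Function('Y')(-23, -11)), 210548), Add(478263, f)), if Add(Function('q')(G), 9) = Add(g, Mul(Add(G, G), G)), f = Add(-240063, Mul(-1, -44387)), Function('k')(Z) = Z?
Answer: 59489932653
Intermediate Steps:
Function('Y')(O, m) = -2 (Function('Y')(O, m) = Add(-1, Mul(-1, 1)) = Add(-1, -1) = -2)
f = -195676 (f = Add(-240063, 44387) = -195676)
g = -28
Function('q')(G) = Add(-37, Mul(2, Pow(G, 2))) (Function('q')(G) = Add(-9, Add(-28, Mul(Add(G, G), G))) = Add(-9, Add(-28, Mul(Mul(2, G), G))) = Add(-9, Add(-28, Mul(2, Pow(G, 2)))) = Add(-37, Mul(2, Pow(G, 2))))
Mul(Add(Function('q')(Function('Y')(-23, -11)), 210548), Add(478263, f)) = Mul(Add(Add(-37, Mul(2, Pow(-2, 2))), 210548), Add(478263, -195676)) = Mul(Add(Add(-37, Mul(2, 4)), 210548), 282587) = Mul(Add(Add(-37, 8), 210548), 282587) = Mul(Add(-29, 210548), 282587) = Mul(210519, 282587) = 59489932653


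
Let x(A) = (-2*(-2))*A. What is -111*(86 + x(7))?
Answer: -12654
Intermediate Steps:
x(A) = 4*A
-111*(86 + x(7)) = -111*(86 + 4*7) = -111*(86 + 28) = -111*114 = -12654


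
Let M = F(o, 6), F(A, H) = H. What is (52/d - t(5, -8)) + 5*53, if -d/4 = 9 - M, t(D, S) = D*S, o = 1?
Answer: 902/3 ≈ 300.67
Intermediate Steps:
M = 6
d = -12 (d = -4*(9 - 1*6) = -4*(9 - 6) = -4*3 = -12)
(52/d - t(5, -8)) + 5*53 = (52/(-12) - 5*(-8)) + 5*53 = (52*(-1/12) - 1*(-40)) + 265 = (-13/3 + 40) + 265 = 107/3 + 265 = 902/3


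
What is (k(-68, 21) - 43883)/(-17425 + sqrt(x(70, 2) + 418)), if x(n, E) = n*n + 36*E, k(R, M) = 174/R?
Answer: 305882345/121450094 + 10444763*sqrt(110)/10323257990 ≈ 2.5292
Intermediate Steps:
x(n, E) = n**2 + 36*E
(k(-68, 21) - 43883)/(-17425 + sqrt(x(70, 2) + 418)) = (174/(-68) - 43883)/(-17425 + sqrt((70**2 + 36*2) + 418)) = (174*(-1/68) - 43883)/(-17425 + sqrt((4900 + 72) + 418)) = (-87/34 - 43883)/(-17425 + sqrt(4972 + 418)) = -1492109/(34*(-17425 + sqrt(5390))) = -1492109/(34*(-17425 + 7*sqrt(110)))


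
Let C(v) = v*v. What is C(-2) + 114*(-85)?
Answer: -9686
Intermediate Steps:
C(v) = v²
C(-2) + 114*(-85) = (-2)² + 114*(-85) = 4 - 9690 = -9686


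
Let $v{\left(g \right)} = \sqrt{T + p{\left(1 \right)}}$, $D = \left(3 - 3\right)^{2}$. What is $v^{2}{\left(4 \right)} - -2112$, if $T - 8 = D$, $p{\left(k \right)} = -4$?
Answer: $2116$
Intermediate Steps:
$D = 0$ ($D = 0^{2} = 0$)
$T = 8$ ($T = 8 + 0 = 8$)
$v{\left(g \right)} = 2$ ($v{\left(g \right)} = \sqrt{8 - 4} = \sqrt{4} = 2$)
$v^{2}{\left(4 \right)} - -2112 = 2^{2} - -2112 = 4 + 2112 = 2116$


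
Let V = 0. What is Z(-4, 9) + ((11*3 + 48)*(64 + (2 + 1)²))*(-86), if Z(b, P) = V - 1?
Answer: -508519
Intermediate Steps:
Z(b, P) = -1 (Z(b, P) = 0 - 1 = -1)
Z(-4, 9) + ((11*3 + 48)*(64 + (2 + 1)²))*(-86) = -1 + ((11*3 + 48)*(64 + (2 + 1)²))*(-86) = -1 + ((33 + 48)*(64 + 3²))*(-86) = -1 + (81*(64 + 9))*(-86) = -1 + (81*73)*(-86) = -1 + 5913*(-86) = -1 - 508518 = -508519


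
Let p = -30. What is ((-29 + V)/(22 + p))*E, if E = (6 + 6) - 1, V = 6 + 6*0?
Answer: 253/8 ≈ 31.625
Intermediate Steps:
V = 6 (V = 6 + 0 = 6)
E = 11 (E = 12 - 1 = 11)
((-29 + V)/(22 + p))*E = ((-29 + 6)/(22 - 30))*11 = -23/(-8)*11 = -23*(-⅛)*11 = (23/8)*11 = 253/8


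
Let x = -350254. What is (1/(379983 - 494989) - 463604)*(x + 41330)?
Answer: 8235487775880750/57503 ≈ 1.4322e+11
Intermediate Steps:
(1/(379983 - 494989) - 463604)*(x + 41330) = (1/(379983 - 494989) - 463604)*(-350254 + 41330) = (1/(-115006) - 463604)*(-308924) = (-1/115006 - 463604)*(-308924) = -53317241625/115006*(-308924) = 8235487775880750/57503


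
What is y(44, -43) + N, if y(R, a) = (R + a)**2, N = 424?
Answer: 425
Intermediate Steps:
y(44, -43) + N = (44 - 43)**2 + 424 = 1**2 + 424 = 1 + 424 = 425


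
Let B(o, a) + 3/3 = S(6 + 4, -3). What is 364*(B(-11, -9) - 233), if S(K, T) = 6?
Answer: -82992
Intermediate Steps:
B(o, a) = 5 (B(o, a) = -1 + 6 = 5)
364*(B(-11, -9) - 233) = 364*(5 - 233) = 364*(-228) = -82992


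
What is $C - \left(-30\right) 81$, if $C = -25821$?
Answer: $-23391$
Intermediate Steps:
$C - \left(-30\right) 81 = -25821 - \left(-30\right) 81 = -25821 - -2430 = -25821 + 2430 = -23391$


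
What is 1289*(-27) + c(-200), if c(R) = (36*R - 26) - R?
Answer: -41829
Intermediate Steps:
c(R) = -26 + 35*R (c(R) = (-26 + 36*R) - R = -26 + 35*R)
1289*(-27) + c(-200) = 1289*(-27) + (-26 + 35*(-200)) = -34803 + (-26 - 7000) = -34803 - 7026 = -41829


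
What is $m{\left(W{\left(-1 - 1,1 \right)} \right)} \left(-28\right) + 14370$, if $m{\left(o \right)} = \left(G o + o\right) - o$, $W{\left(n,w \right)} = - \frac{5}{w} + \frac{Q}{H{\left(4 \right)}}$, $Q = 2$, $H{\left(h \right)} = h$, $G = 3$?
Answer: $14748$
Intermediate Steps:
$W{\left(n,w \right)} = \frac{1}{2} - \frac{5}{w}$ ($W{\left(n,w \right)} = - \frac{5}{w} + \frac{2}{4} = - \frac{5}{w} + 2 \cdot \frac{1}{4} = - \frac{5}{w} + \frac{1}{2} = \frac{1}{2} - \frac{5}{w}$)
$m{\left(o \right)} = 3 o$ ($m{\left(o \right)} = \left(3 o + o\right) - o = 4 o - o = 3 o$)
$m{\left(W{\left(-1 - 1,1 \right)} \right)} \left(-28\right) + 14370 = 3 \frac{-10 + 1}{2 \cdot 1} \left(-28\right) + 14370 = 3 \cdot \frac{1}{2} \cdot 1 \left(-9\right) \left(-28\right) + 14370 = 3 \left(- \frac{9}{2}\right) \left(-28\right) + 14370 = \left(- \frac{27}{2}\right) \left(-28\right) + 14370 = 378 + 14370 = 14748$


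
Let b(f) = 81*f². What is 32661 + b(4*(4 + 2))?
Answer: 79317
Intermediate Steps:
32661 + b(4*(4 + 2)) = 32661 + 81*(4*(4 + 2))² = 32661 + 81*(4*6)² = 32661 + 81*24² = 32661 + 81*576 = 32661 + 46656 = 79317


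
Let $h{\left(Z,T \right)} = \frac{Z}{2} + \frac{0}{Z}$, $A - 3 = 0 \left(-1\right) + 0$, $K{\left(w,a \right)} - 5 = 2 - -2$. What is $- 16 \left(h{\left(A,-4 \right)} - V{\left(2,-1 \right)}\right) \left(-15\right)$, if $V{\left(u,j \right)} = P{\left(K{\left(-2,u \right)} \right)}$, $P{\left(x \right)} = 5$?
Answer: $-840$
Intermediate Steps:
$K{\left(w,a \right)} = 9$ ($K{\left(w,a \right)} = 5 + \left(2 - -2\right) = 5 + \left(2 + 2\right) = 5 + 4 = 9$)
$V{\left(u,j \right)} = 5$
$A = 3$ ($A = 3 + \left(0 \left(-1\right) + 0\right) = 3 + \left(0 + 0\right) = 3 + 0 = 3$)
$h{\left(Z,T \right)} = \frac{Z}{2}$ ($h{\left(Z,T \right)} = Z \frac{1}{2} + 0 = \frac{Z}{2} + 0 = \frac{Z}{2}$)
$- 16 \left(h{\left(A,-4 \right)} - V{\left(2,-1 \right)}\right) \left(-15\right) = - 16 \left(\frac{1}{2} \cdot 3 - 5\right) \left(-15\right) = - 16 \left(\frac{3}{2} - 5\right) \left(-15\right) = \left(-16\right) \left(- \frac{7}{2}\right) \left(-15\right) = 56 \left(-15\right) = -840$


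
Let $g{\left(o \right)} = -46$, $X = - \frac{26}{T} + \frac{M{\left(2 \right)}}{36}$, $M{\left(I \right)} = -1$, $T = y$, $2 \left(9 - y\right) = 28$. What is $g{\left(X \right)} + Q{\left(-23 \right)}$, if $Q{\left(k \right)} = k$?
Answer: $-69$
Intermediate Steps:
$y = -5$ ($y = 9 - 14 = -5$)
$T = -5$
$X = \frac{931}{180}$ ($X = - \frac{26}{-5} - \frac{1}{36} = \left(-26\right) \left(- \frac{1}{5}\right) - \frac{1}{36} = \frac{26}{5} - \frac{1}{36} = \frac{931}{180} \approx 5.1722$)
$g{\left(X \right)} + Q{\left(-23 \right)} = -46 - 23 = -69$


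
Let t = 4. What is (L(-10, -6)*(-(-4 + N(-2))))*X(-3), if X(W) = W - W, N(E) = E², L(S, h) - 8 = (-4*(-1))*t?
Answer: 0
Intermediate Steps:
L(S, h) = 24 (L(S, h) = 8 - 4*(-1)*4 = 8 + 4*4 = 8 + 16 = 24)
X(W) = 0
(L(-10, -6)*(-(-4 + N(-2))))*X(-3) = (24*(-(-4 + (-2)²)))*0 = (24*(-(-4 + 4)))*0 = (24*(-1*0))*0 = (24*0)*0 = 0*0 = 0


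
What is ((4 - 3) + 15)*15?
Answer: 240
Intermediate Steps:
((4 - 3) + 15)*15 = (1 + 15)*15 = 16*15 = 240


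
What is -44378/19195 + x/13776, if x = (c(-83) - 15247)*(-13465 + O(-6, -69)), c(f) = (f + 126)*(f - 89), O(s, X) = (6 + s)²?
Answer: 5851713712697/264430320 ≈ 22130.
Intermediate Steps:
c(f) = (-89 + f)*(126 + f) (c(f) = (126 + f)*(-89 + f) = (-89 + f)*(126 + f))
x = 304887995 (x = ((-11214 + (-83)² + 37*(-83)) - 15247)*(-13465 + (6 - 6)²) = ((-11214 + 6889 - 3071) - 15247)*(-13465 + 0²) = (-7396 - 15247)*(-13465 + 0) = -22643*(-13465) = 304887995)
-44378/19195 + x/13776 = -44378/19195 + 304887995/13776 = 5851713712697/264430320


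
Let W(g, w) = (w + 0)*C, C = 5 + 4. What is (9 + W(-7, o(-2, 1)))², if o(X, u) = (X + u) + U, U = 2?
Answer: 324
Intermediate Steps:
C = 9
o(X, u) = 2 + X + u (o(X, u) = (X + u) + 2 = 2 + X + u)
W(g, w) = 9*w (W(g, w) = (w + 0)*9 = w*9 = 9*w)
(9 + W(-7, o(-2, 1)))² = (9 + 9*(2 - 2 + 1))² = (9 + 9*1)² = (9 + 9)² = 18² = 324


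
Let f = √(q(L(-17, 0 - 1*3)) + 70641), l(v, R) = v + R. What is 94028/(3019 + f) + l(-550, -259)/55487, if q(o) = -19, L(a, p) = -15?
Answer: 15743807824233/501809945893 - 94028*√70622/9043739 ≈ 28.611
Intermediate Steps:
l(v, R) = R + v
f = √70622 (f = √(-19 + 70641) = √70622 ≈ 265.75)
94028/(3019 + f) + l(-550, -259)/55487 = 94028/(3019 + √70622) + (-259 - 550)/55487 = 94028/(3019 + √70622) - 809*1/55487 = 94028/(3019 + √70622) - 809/55487 = -809/55487 + 94028/(3019 + √70622)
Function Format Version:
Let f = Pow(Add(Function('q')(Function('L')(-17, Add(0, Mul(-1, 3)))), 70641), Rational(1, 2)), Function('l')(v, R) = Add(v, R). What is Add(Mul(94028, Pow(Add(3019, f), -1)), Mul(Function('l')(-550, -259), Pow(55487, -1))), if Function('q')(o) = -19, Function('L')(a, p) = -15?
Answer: Add(Rational(15743807824233, 501809945893), Mul(Rational(-94028, 9043739), Pow(70622, Rational(1, 2)))) ≈ 28.611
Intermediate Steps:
Function('l')(v, R) = Add(R, v)
f = Pow(70622, Rational(1, 2)) (f = Pow(Add(-19, 70641), Rational(1, 2)) = Pow(70622, Rational(1, 2)) ≈ 265.75)
Add(Mul(94028, Pow(Add(3019, f), -1)), Mul(Function('l')(-550, -259), Pow(55487, -1))) = Add(Mul(94028, Pow(Add(3019, Pow(70622, Rational(1, 2))), -1)), Mul(Add(-259, -550), Pow(55487, -1))) = Add(Mul(94028, Pow(Add(3019, Pow(70622, Rational(1, 2))), -1)), Mul(-809, Rational(1, 55487))) = Add(Mul(94028, Pow(Add(3019, Pow(70622, Rational(1, 2))), -1)), Rational(-809, 55487)) = Add(Rational(-809, 55487), Mul(94028, Pow(Add(3019, Pow(70622, Rational(1, 2))), -1)))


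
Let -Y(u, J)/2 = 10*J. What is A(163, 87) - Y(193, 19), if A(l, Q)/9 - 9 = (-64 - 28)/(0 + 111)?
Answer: 16781/37 ≈ 453.54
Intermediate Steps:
A(l, Q) = 2721/37 (A(l, Q) = 81 + 9*((-64 - 28)/(0 + 111)) = 81 + 9*(-92/111) = 81 - 276/37 = 2721/37)
Y(u, J) = -20*J
A(163, 87) - Y(193, 19) = 2721/37 - (-20)*19 = 2721/37 - 1*(-380) = 2721/37 + 380 = 16781/37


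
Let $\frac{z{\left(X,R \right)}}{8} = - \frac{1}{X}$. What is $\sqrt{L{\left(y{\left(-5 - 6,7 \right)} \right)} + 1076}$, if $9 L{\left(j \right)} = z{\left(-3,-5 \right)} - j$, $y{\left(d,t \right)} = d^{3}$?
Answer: $\frac{\sqrt{99159}}{9} \approx 34.988$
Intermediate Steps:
$z{\left(X,R \right)} = - \frac{8}{X}$ ($z{\left(X,R \right)} = 8 \left(- \frac{1}{X}\right) = - \frac{8}{X}$)
$L{\left(j \right)} = \frac{8}{27} - \frac{j}{9}$ ($L{\left(j \right)} = \frac{- \frac{8}{-3} - j}{9} = \frac{\left(-8\right) \left(- \frac{1}{3}\right) - j}{9} = \frac{\frac{8}{3} - j}{9} = \frac{8}{27} - \frac{j}{9}$)
$\sqrt{L{\left(y{\left(-5 - 6,7 \right)} \right)} + 1076} = \sqrt{\left(\frac{8}{27} - \frac{\left(-5 - 6\right)^{3}}{9}\right) + 1076} = \sqrt{\left(\frac{8}{27} - \frac{\left(-11\right)^{3}}{9}\right) + 1076} = \sqrt{\left(\frac{8}{27} - - \frac{1331}{9}\right) + 1076} = \sqrt{\left(\frac{8}{27} + \frac{1331}{9}\right) + 1076} = \sqrt{\frac{4001}{27} + 1076} = \sqrt{\frac{33053}{27}} = \frac{\sqrt{99159}}{9}$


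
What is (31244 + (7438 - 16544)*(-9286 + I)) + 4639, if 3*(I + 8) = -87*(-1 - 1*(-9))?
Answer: 86779639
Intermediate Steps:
I = -240 (I = -8 + (-87*(-1 - 1*(-9)))/3 = -8 + (-87*(-1 + 9))/3 = -8 + (-87*8)/3 = -8 + (⅓)*(-696) = -8 - 232 = -240)
(31244 + (7438 - 16544)*(-9286 + I)) + 4639 = (31244 + (7438 - 16544)*(-9286 - 240)) + 4639 = (31244 - 9106*(-9526)) + 4639 = (31244 + 86743756) + 4639 = 86775000 + 4639 = 86779639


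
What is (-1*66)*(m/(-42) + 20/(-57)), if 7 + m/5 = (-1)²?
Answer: -3190/133 ≈ -23.985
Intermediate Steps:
m = -30 (m = -35 + 5*(-1)² = -35 + 5*1 = -35 + 5 = -30)
(-1*66)*(m/(-42) + 20/(-57)) = (-1*66)*(-30/(-42) + 20/(-57)) = -66*(-30*(-1/42) + 20*(-1/57)) = -66*(5/7 - 20/57) = -66*145/399 = -3190/133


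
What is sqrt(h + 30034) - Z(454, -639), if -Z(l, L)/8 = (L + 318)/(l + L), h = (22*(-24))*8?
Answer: 2568/185 + sqrt(25810) ≈ 174.54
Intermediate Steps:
h = -4224 (h = -528*8 = -4224)
Z(l, L) = -8*(318 + L)/(L + l) (Z(l, L) = -8*(L + 318)/(l + L) = -8*(318 + L)/(L + l))
sqrt(h + 30034) - Z(454, -639) = sqrt(-4224 + 30034) - 8*(-318 - 1*(-639))/(-639 + 454) = sqrt(25810) - 8*(-318 + 639)/(-185) = sqrt(25810) - 8*(-1)*321/185 = sqrt(25810) - 1*(-2568/185) = sqrt(25810) + 2568/185 = 2568/185 + sqrt(25810)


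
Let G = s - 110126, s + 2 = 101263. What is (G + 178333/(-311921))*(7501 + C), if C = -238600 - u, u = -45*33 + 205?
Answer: 635531809742362/311921 ≈ 2.0375e+9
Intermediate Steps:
s = 101261 (s = -2 + 101263 = 101261)
u = -1280 (u = -1485 + 205 = -1280)
G = -8865 (G = 101261 - 110126 = -8865)
C = -237320 (C = -238600 - 1*(-1280) = -238600 + 1280 = -237320)
(G + 178333/(-311921))*(7501 + C) = (-8865 + 178333/(-311921))*(7501 - 237320) = (-8865 + 178333*(-1/311921))*(-229819) = (-8865 - 178333/311921)*(-229819) = -2765357998/311921*(-229819) = 635531809742362/311921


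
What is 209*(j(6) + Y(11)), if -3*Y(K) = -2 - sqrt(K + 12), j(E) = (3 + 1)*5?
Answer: 12958/3 + 209*sqrt(23)/3 ≈ 4653.4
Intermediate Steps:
j(E) = 20 (j(E) = 4*5 = 20)
Y(K) = 2/3 + sqrt(12 + K)/3 (Y(K) = -(-2 - sqrt(K + 12))/3 = -(-2 - sqrt(12 + K))/3 = 2/3 + sqrt(12 + K)/3)
209*(j(6) + Y(11)) = 209*(20 + (2/3 + sqrt(12 + 11)/3)) = 209*(20 + (2/3 + sqrt(23)/3)) = 209*(62/3 + sqrt(23)/3) = 12958/3 + 209*sqrt(23)/3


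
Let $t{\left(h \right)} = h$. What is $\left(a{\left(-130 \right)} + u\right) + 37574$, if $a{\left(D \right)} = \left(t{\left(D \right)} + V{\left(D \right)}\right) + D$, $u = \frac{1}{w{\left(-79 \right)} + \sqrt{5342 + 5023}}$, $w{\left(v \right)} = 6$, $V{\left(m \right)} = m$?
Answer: $\frac{128024510}{3443} + \frac{\sqrt{10365}}{10329} \approx 37184.0$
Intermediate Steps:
$u = \frac{1}{6 + \sqrt{10365}}$ ($u = \frac{1}{6 + \sqrt{5342 + 5023}} = \frac{1}{6 + \sqrt{10365}} \approx 0.0092757$)
$a{\left(D \right)} = 3 D$ ($a{\left(D \right)} = \left(D + D\right) + D = 2 D + D = 3 D$)
$\left(a{\left(-130 \right)} + u\right) + 37574 = \left(3 \left(-130\right) - \left(\frac{2}{3443} - \frac{\sqrt{10365}}{10329}\right)\right) + 37574 = \left(-390 - \left(\frac{2}{3443} - \frac{\sqrt{10365}}{10329}\right)\right) + 37574 = \left(- \frac{1342772}{3443} + \frac{\sqrt{10365}}{10329}\right) + 37574 = \frac{128024510}{3443} + \frac{\sqrt{10365}}{10329}$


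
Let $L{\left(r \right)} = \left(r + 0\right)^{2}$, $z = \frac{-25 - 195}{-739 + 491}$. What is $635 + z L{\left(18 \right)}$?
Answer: $\frac{28595}{31} \approx 922.42$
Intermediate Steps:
$z = \frac{55}{62}$ ($z = - \frac{220}{-248} = \left(-220\right) \left(- \frac{1}{248}\right) = \frac{55}{62} \approx 0.8871$)
$L{\left(r \right)} = r^{2}$
$635 + z L{\left(18 \right)} = 635 + \frac{55 \cdot 18^{2}}{62} = 635 + \frac{55}{62} \cdot 324 = 635 + \frac{8910}{31} = \frac{28595}{31}$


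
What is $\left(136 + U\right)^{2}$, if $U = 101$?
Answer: $56169$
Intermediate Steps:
$\left(136 + U\right)^{2} = \left(136 + 101\right)^{2} = 237^{2} = 56169$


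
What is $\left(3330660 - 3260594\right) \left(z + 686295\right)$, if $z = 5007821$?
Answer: $398963931656$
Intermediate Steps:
$\left(3330660 - 3260594\right) \left(z + 686295\right) = \left(3330660 - 3260594\right) \left(5007821 + 686295\right) = 70066 \cdot 5694116 = 398963931656$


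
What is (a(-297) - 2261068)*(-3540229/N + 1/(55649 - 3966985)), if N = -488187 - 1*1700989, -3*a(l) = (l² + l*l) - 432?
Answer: -91253848125869695/24325576418 ≈ -3.7514e+6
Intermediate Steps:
a(l) = 144 - 2*l²/3 (a(l) = -((l² + l*l) - 432)/3 = -((l² + l²) - 432)/3 = -(2*l² - 432)/3 = -(-432 + 2*l²)/3 = 144 - 2*l²/3)
N = -2189176 (N = -488187 - 1700989 = -2189176)
(a(-297) - 2261068)*(-3540229/N + 1/(55649 - 3966985)) = ((144 - ⅔*(-297)²) - 2261068)*(-3540229/(-2189176) + 1/(55649 - 3966985)) = ((144 - ⅔*88209) - 2261068)*(-3540229*(-1/2189176) + 1/(-3911336)) = ((144 - 58806) - 2261068)*(321839/199016 - 1/3911336) = (-58662 - 2261068)*(78676266743/48651152836) = -2319730*78676266743/48651152836 = -91253848125869695/24325576418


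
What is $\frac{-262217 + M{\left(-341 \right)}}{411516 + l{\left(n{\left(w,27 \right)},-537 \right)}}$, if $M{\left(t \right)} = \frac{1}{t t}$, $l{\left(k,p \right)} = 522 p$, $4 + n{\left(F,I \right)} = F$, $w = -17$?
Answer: $- \frac{15245427488}{7628149881} \approx -1.9986$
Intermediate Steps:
$n{\left(F,I \right)} = -4 + F$
$M{\left(t \right)} = \frac{1}{t^{2}}$
$\frac{-262217 + M{\left(-341 \right)}}{411516 + l{\left(n{\left(w,27 \right)},-537 \right)}} = \frac{-262217 + \frac{1}{116281}}{411516 + 522 \left(-537\right)} = \frac{-262217 + \frac{1}{116281}}{411516 - 280314} = - \frac{30490854976}{116281 \cdot 131202} = \left(- \frac{30490854976}{116281}\right) \frac{1}{131202} = - \frac{15245427488}{7628149881}$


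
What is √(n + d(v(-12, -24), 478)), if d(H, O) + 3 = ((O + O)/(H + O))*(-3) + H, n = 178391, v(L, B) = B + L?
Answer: √8710573118/221 ≈ 422.31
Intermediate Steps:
d(H, O) = -3 + H - 6*O/(H + O) (d(H, O) = -3 + (((O + O)/(H + O))*(-3) + H) = -3 + (((2*O)/(H + O))*(-3) + H) = -3 + ((2*O/(H + O))*(-3) + H) = -3 + (-6*O/(H + O) + H) = -3 + (H - 6*O/(H + O)) = -3 + H - 6*O/(H + O))
√(n + d(v(-12, -24), 478)) = √(178391 + ((-24 - 12)² - 9*478 - 3*(-24 - 12) + (-24 - 12)*478)/((-24 - 12) + 478)) = √(178391 + ((-36)² - 4302 - 3*(-36) - 36*478)/(-36 + 478)) = √(178391 + (1296 - 4302 + 108 - 17208)/442) = √(178391 + (1/442)*(-20106)) = √(178391 - 10053/221) = √(39414358/221) = √8710573118/221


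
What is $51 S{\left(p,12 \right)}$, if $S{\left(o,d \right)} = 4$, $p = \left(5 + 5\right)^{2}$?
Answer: $204$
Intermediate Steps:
$p = 100$ ($p = 10^{2} = 100$)
$51 S{\left(p,12 \right)} = 51 \cdot 4 = 204$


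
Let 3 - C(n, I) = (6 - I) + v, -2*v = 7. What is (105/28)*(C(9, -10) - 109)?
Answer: -3555/8 ≈ -444.38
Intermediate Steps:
v = -7/2 (v = -½*7 = -7/2 ≈ -3.5000)
C(n, I) = ½ + I (C(n, I) = 3 - ((6 - I) - 7/2) = 3 - (5/2 - I) = 3 + (-5/2 + I) = ½ + I)
(105/28)*(C(9, -10) - 109) = (105/28)*((½ - 10) - 109) = (105*(1/28))*(-19/2 - 109) = (15/4)*(-237/2) = -3555/8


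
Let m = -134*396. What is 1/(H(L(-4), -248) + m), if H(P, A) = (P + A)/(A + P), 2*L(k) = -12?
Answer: -1/53063 ≈ -1.8846e-5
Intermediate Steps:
L(k) = -6 (L(k) = (½)*(-12) = -6)
H(P, A) = 1 (H(P, A) = (A + P)/(A + P) = 1)
m = -53064
1/(H(L(-4), -248) + m) = 1/(1 - 53064) = 1/(-53063) = -1/53063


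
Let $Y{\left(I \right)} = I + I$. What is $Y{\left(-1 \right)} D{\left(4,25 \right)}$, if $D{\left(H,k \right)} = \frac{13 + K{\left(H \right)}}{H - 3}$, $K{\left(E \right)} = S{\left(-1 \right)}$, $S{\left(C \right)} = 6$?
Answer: $-38$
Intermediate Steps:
$K{\left(E \right)} = 6$
$D{\left(H,k \right)} = \frac{19}{-3 + H}$ ($D{\left(H,k \right)} = \frac{13 + 6}{H - 3} = \frac{19}{-3 + H}$)
$Y{\left(I \right)} = 2 I$
$Y{\left(-1 \right)} D{\left(4,25 \right)} = 2 \left(-1\right) \frac{19}{-3 + 4} = - 2 \cdot \frac{19}{1} = - 2 \cdot 19 \cdot 1 = \left(-2\right) 19 = -38$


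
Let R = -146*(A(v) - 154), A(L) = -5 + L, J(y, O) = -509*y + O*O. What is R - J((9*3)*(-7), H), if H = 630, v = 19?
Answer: -472661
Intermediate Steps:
J(y, O) = O² - 509*y (J(y, O) = -509*y + O² = O² - 509*y)
R = 20440 (R = -146*((-5 + 19) - 154) = -146*(14 - 154) = -146*(-140) = 20440)
R - J((9*3)*(-7), H) = 20440 - (630² - 509*9*3*(-7)) = 20440 - (396900 - 13743*(-7)) = 20440 - (396900 - 509*(-189)) = 20440 - (396900 + 96201) = 20440 - 1*493101 = 20440 - 493101 = -472661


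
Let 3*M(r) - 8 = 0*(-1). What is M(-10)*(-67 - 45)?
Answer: -896/3 ≈ -298.67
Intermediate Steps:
M(r) = 8/3 (M(r) = 8/3 + (0*(-1))/3 = 8/3 + (⅓)*0 = 8/3 + 0 = 8/3)
M(-10)*(-67 - 45) = 8*(-67 - 45)/3 = (8/3)*(-112) = -896/3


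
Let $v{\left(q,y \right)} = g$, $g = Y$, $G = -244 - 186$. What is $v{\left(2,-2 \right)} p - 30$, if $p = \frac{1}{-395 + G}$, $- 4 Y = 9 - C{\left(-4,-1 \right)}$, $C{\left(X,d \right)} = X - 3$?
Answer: $- \frac{24746}{825} \approx -29.995$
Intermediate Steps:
$C{\left(X,d \right)} = -3 + X$ ($C{\left(X,d \right)} = X - 3 = -3 + X$)
$Y = -4$ ($Y = - \frac{9 - \left(-3 - 4\right)}{4} = - \frac{9 - -7}{4} = - \frac{9 + 7}{4} = \left(- \frac{1}{4}\right) 16 = -4$)
$G = -430$ ($G = -244 - 186 = -430$)
$g = -4$
$p = - \frac{1}{825}$ ($p = \frac{1}{-395 - 430} = \frac{1}{-825} = - \frac{1}{825} \approx -0.0012121$)
$v{\left(q,y \right)} = -4$
$v{\left(2,-2 \right)} p - 30 = \left(-4\right) \left(- \frac{1}{825}\right) - 30 = \frac{4}{825} - 30 = - \frac{24746}{825}$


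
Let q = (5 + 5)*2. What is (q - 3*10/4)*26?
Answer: 325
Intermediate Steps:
q = 20 (q = 10*2 = 20)
(q - 3*10/4)*26 = (20 - 3*10/4)*26 = (20 - 30*¼)*26 = (20 - 15/2)*26 = (25/2)*26 = 325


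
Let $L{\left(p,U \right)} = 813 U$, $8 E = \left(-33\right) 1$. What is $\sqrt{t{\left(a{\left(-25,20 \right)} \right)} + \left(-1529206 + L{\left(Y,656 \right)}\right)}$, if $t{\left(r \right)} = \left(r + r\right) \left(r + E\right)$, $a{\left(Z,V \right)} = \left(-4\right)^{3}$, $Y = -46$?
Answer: $i \sqrt{987158} \approx 993.56 i$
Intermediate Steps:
$a{\left(Z,V \right)} = -64$
$E = - \frac{33}{8}$ ($E = \frac{\left(-33\right) 1}{8} = \frac{1}{8} \left(-33\right) = - \frac{33}{8} \approx -4.125$)
$t{\left(r \right)} = 2 r \left(- \frac{33}{8} + r\right)$ ($t{\left(r \right)} = \left(r + r\right) \left(r - \frac{33}{8}\right) = 2 r \left(- \frac{33}{8} + r\right)$)
$\sqrt{t{\left(a{\left(-25,20 \right)} \right)} + \left(-1529206 + L{\left(Y,656 \right)}\right)} = \sqrt{\frac{1}{4} \left(-64\right) \left(-33 + 8 \left(-64\right)\right) + \left(-1529206 + 813 \cdot 656\right)} = \sqrt{\frac{1}{4} \left(-64\right) \left(-33 - 512\right) + \left(-1529206 + 533328\right)} = \sqrt{\frac{1}{4} \left(-64\right) \left(-545\right) - 995878} = \sqrt{8720 - 995878} = \sqrt{-987158} = i \sqrt{987158}$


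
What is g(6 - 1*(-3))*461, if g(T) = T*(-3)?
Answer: -12447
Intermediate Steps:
g(T) = -3*T
g(6 - 1*(-3))*461 = -3*(6 - 1*(-3))*461 = -3*(6 + 3)*461 = -3*9*461 = -27*461 = -12447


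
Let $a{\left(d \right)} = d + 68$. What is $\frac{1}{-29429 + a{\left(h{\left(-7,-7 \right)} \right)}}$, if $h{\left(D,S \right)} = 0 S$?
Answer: $- \frac{1}{29361} \approx -3.4059 \cdot 10^{-5}$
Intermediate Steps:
$h{\left(D,S \right)} = 0$
$a{\left(d \right)} = 68 + d$
$\frac{1}{-29429 + a{\left(h{\left(-7,-7 \right)} \right)}} = \frac{1}{-29429 + \left(68 + 0\right)} = \frac{1}{-29429 + 68} = \frac{1}{-29361} = - \frac{1}{29361}$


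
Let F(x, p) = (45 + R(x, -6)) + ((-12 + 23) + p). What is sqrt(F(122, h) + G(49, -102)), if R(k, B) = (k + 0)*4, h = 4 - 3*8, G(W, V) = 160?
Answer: 6*sqrt(19) ≈ 26.153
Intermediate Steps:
h = -20 (h = 4 - 24 = -20)
R(k, B) = 4*k (R(k, B) = k*4 = 4*k)
F(x, p) = 56 + p + 4*x (F(x, p) = (45 + 4*x) + ((-12 + 23) + p) = (45 + 4*x) + (11 + p) = 56 + p + 4*x)
sqrt(F(122, h) + G(49, -102)) = sqrt((56 - 20 + 4*122) + 160) = sqrt((56 - 20 + 488) + 160) = sqrt(524 + 160) = sqrt(684) = 6*sqrt(19)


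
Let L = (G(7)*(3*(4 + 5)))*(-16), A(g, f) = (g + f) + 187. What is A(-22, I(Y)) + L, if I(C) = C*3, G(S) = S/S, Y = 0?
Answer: -267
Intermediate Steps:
G(S) = 1
I(C) = 3*C
A(g, f) = 187 + f + g (A(g, f) = (f + g) + 187 = 187 + f + g)
L = -432 (L = (1*(3*(4 + 5)))*(-16) = (1*(3*9))*(-16) = (1*27)*(-16) = 27*(-16) = -432)
A(-22, I(Y)) + L = (187 + 3*0 - 22) - 432 = (187 + 0 - 22) - 432 = 165 - 432 = -267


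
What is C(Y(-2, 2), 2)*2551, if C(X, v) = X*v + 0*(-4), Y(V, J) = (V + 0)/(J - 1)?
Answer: -10204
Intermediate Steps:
Y(V, J) = V/(-1 + J)
C(X, v) = X*v (C(X, v) = X*v + 0 = X*v)
C(Y(-2, 2), 2)*2551 = (-2/(-1 + 2)*2)*2551 = (-2/1*2)*2551 = (-2*1*2)*2551 = -2*2*2551 = -4*2551 = -10204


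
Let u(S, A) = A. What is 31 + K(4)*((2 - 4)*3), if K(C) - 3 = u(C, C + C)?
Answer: -35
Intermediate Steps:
K(C) = 3 + 2*C (K(C) = 3 + (C + C) = 3 + 2*C)
31 + K(4)*((2 - 4)*3) = 31 + (3 + 2*4)*((2 - 4)*3) = 31 + (3 + 8)*(-2*3) = 31 + 11*(-6) = 31 - 66 = -35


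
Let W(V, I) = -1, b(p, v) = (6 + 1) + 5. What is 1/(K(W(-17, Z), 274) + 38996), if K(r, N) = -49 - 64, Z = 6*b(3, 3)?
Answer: 1/38883 ≈ 2.5718e-5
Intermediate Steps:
b(p, v) = 12 (b(p, v) = 7 + 5 = 12)
Z = 72 (Z = 6*12 = 72)
K(r, N) = -113
1/(K(W(-17, Z), 274) + 38996) = 1/(-113 + 38996) = 1/38883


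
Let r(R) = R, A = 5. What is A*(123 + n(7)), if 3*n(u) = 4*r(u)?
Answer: 1985/3 ≈ 661.67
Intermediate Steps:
n(u) = 4*u/3 (n(u) = (4*u)/3 = 4*u/3)
A*(123 + n(7)) = 5*(123 + (4/3)*7) = 5*(123 + 28/3) = 5*(397/3) = 1985/3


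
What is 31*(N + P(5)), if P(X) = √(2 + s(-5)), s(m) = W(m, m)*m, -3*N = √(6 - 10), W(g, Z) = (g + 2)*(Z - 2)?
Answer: I*(-62/3 + 31*√103) ≈ 293.95*I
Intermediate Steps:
W(g, Z) = (-2 + Z)*(2 + g) (W(g, Z) = (2 + g)*(-2 + Z) = (-2 + Z)*(2 + g))
N = -2*I/3 (N = -√(6 - 10)/3 = -2*I/3 ≈ -0.66667*I)
s(m) = m*(-4 + m²) (s(m) = (-4 - 2*m + 2*m + m*m)*m = (-4 - 2*m + 2*m + m²)*m = (-4 + m²)*m = m*(-4 + m²))
P(X) = I*√103 (P(X) = √(2 - 5*(-4 + (-5)²)) = √(2 - 5*(-4 + 25)) = √(2 - 5*21) = √(2 - 105) = √(-103) = I*√103)
31*(N + P(5)) = 31*(-2*I/3 + I*√103) = -62*I/3 + 31*I*√103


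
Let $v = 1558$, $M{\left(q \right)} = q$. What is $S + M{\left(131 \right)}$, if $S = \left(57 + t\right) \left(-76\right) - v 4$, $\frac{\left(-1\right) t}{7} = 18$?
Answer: $-857$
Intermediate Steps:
$t = -126$ ($t = \left(-7\right) 18 = -126$)
$S = -988$ ($S = \left(57 - 126\right) \left(-76\right) - 1558 \cdot 4 = \left(-69\right) \left(-76\right) - 6232 = 5244 - 6232 = -988$)
$S + M{\left(131 \right)} = -988 + 131 = -857$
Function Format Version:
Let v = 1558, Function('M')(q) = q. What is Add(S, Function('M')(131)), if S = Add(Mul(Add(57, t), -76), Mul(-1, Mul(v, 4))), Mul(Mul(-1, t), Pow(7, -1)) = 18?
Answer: -857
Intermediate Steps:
t = -126 (t = Mul(-7, 18) = -126)
S = -988 (S = Add(Mul(Add(57, -126), -76), Mul(-1, Mul(1558, 4))) = Add(Mul(-69, -76), Mul(-1, 6232)) = Add(5244, -6232) = -988)
Add(S, Function('M')(131)) = Add(-988, 131) = -857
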